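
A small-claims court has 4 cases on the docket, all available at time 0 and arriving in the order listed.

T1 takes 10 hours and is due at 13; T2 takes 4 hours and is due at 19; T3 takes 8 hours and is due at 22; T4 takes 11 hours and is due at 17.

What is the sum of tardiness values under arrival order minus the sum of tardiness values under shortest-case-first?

-9

FIFO (arrival order): T1 T2 T3 T4.
T1: 0→10, due 13, tardiness 0
T2: 10→14, due 19, tardiness 0
T3: 14→22, due 22, tardiness 0
T4: 22→33, due 17, tardiness 16
Sum = 0+0+0+16 = 16.
SPT (increasing processing time): T2 T3 T1 T4.
T2: 0→4, due 19, tardiness 0
T3: 4→12, due 22, tardiness 0
T1: 12→22, due 13, tardiness 9
T4: 22→33, due 17, tardiness 16
Sum = 0+0+9+16 = 25.
Difference = 16 − 25 = -9.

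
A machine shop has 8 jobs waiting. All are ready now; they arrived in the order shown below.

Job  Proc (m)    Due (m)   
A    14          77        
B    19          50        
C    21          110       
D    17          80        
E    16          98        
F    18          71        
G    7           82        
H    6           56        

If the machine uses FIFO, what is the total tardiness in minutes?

FIFO (arrival order): A B C D E F G H.
A: 0→14, due 77, tardiness 0
B: 14→33, due 50, tardiness 0
C: 33→54, due 110, tardiness 0
D: 54→71, due 80, tardiness 0
E: 71→87, due 98, tardiness 0
F: 87→105, due 71, tardiness 34
G: 105→112, due 82, tardiness 30
H: 112→118, due 56, tardiness 62
Sum = 0+0+0+0+0+34+30+62 = 126.

126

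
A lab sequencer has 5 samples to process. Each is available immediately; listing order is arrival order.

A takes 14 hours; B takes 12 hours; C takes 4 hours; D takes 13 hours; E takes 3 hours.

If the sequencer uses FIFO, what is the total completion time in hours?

FIFO (arrival order): A B C D E.
A: 0→14
B: 14→26
C: 26→30
D: 30→43
E: 43→46
Sum = 14+26+30+43+46 = 159.

159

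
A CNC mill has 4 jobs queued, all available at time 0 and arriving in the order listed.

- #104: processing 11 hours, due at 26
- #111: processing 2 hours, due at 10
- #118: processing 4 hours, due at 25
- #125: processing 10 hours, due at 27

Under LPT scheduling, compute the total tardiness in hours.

17

LPT (decreasing processing time): #104 #125 #118 #111.
#104: 0→11, due 26, tardiness 0
#125: 11→21, due 27, tardiness 0
#118: 21→25, due 25, tardiness 0
#111: 25→27, due 10, tardiness 17
Sum = 0+0+0+17 = 17.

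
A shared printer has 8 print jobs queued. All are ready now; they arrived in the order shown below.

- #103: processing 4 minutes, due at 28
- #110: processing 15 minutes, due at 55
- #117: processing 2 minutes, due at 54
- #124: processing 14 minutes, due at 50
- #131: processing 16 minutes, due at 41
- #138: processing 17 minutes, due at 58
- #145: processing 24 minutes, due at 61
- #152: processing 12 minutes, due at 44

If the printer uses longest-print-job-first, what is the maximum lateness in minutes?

74

LPT (decreasing processing time): #145 #138 #131 #110 #124 #152 #103 #117.
#145: 0→24, due 61, lateness -37
#138: 24→41, due 58, lateness -17
#131: 41→57, due 41, lateness 16
#110: 57→72, due 55, lateness 17
#124: 72→86, due 50, lateness 36
#152: 86→98, due 44, lateness 54
#103: 98→102, due 28, lateness 74
#117: 102→104, due 54, lateness 50
Maximum = 74.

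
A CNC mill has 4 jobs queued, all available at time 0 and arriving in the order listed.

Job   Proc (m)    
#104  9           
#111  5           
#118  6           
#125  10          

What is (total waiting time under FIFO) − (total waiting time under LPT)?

-11

FIFO (arrival order): #104 #111 #118 #125.
#104: waits 0, runs 0→9
#111: waits 9, runs 9→14
#118: waits 14, runs 14→20
#125: waits 20, runs 20→30
Sum = 0+9+14+20 = 43.
LPT (decreasing processing time): #125 #104 #118 #111.
#125: waits 0, runs 0→10
#104: waits 10, runs 10→19
#118: waits 19, runs 19→25
#111: waits 25, runs 25→30
Sum = 0+10+19+25 = 54.
Difference = 43 − 54 = -11.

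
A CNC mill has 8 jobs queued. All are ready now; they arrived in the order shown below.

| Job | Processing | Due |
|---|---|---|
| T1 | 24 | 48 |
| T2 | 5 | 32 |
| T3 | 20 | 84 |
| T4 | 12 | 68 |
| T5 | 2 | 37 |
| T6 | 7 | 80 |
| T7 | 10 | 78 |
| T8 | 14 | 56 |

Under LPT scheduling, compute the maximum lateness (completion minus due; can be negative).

60

LPT (decreasing processing time): T1 T3 T8 T4 T7 T6 T2 T5.
T1: 0→24, due 48, lateness -24
T3: 24→44, due 84, lateness -40
T8: 44→58, due 56, lateness 2
T4: 58→70, due 68, lateness 2
T7: 70→80, due 78, lateness 2
T6: 80→87, due 80, lateness 7
T2: 87→92, due 32, lateness 60
T5: 92→94, due 37, lateness 57
Maximum = 60.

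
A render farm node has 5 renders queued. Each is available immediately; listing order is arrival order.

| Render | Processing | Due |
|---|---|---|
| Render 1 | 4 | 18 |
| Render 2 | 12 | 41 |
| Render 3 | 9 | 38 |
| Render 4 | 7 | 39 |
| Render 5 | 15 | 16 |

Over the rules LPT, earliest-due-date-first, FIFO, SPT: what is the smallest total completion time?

LPT (decreasing processing time): Render 5 Render 2 Render 3 Render 4 Render 1.
Render 5: 0→15
Render 2: 15→27
Render 3: 27→36
Render 4: 36→43
Render 1: 43→47
Sum = 15+27+36+43+47 = 168.
EDD (increasing due date): Render 5 Render 1 Render 3 Render 4 Render 2.
Render 5: 0→15
Render 1: 15→19
Render 3: 19→28
Render 4: 28→35
Render 2: 35→47
Sum = 15+19+28+35+47 = 144.
FIFO (arrival order): Render 1 Render 2 Render 3 Render 4 Render 5.
Render 1: 0→4
Render 2: 4→16
Render 3: 16→25
Render 4: 25→32
Render 5: 32→47
Sum = 4+16+25+32+47 = 124.
SPT (increasing processing time): Render 1 Render 4 Render 3 Render 2 Render 5.
Render 1: 0→4
Render 4: 4→11
Render 3: 11→20
Render 2: 20→32
Render 5: 32→47
Sum = 4+11+20+32+47 = 114.
LPT 168, EDD 144, FIFO 124, SPT 114 → minimum 114.

114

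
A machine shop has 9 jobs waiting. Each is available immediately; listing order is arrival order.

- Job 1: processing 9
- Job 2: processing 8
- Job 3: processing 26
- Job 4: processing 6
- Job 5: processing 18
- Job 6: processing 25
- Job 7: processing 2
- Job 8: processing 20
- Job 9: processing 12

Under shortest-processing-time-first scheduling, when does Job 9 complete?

SPT (increasing processing time): Job 7 Job 4 Job 2 Job 1 Job 9 Job 5 Job 8 Job 6 Job 3.
Job 7: 0→2
Job 4: 2→8
Job 2: 8→16
Job 1: 16→25
Job 9: 25→37

37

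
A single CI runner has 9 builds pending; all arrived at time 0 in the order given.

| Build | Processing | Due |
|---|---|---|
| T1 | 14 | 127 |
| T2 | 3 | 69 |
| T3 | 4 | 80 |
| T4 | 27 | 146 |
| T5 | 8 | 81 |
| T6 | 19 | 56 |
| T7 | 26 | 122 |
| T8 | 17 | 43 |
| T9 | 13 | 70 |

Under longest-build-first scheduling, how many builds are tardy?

LPT (decreasing processing time): T4 T7 T6 T8 T1 T9 T5 T3 T2.
T4: 0→27, due 146, tardiness 0
T7: 27→53, due 122, tardiness 0
T6: 53→72, due 56, tardiness 16
T8: 72→89, due 43, tardiness 46
T1: 89→103, due 127, tardiness 0
T9: 103→116, due 70, tardiness 46
T5: 116→124, due 81, tardiness 43
T3: 124→128, due 80, tardiness 48
T2: 128→131, due 69, tardiness 62
Late builds: 6.

6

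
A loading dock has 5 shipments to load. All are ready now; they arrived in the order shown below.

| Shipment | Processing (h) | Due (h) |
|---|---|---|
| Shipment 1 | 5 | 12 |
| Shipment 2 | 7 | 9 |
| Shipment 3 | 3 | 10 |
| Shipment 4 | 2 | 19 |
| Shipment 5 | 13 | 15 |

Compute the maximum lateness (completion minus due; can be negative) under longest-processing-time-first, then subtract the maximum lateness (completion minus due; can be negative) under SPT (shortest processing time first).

3

LPT (decreasing processing time): Shipment 5 Shipment 2 Shipment 1 Shipment 3 Shipment 4.
Shipment 5: 0→13, due 15, lateness -2
Shipment 2: 13→20, due 9, lateness 11
Shipment 1: 20→25, due 12, lateness 13
Shipment 3: 25→28, due 10, lateness 18
Shipment 4: 28→30, due 19, lateness 11
Maximum = 18.
SPT (increasing processing time): Shipment 4 Shipment 3 Shipment 1 Shipment 2 Shipment 5.
Shipment 4: 0→2, due 19, lateness -17
Shipment 3: 2→5, due 10, lateness -5
Shipment 1: 5→10, due 12, lateness -2
Shipment 2: 10→17, due 9, lateness 8
Shipment 5: 17→30, due 15, lateness 15
Maximum = 15.
Difference = 18 − 15 = 3.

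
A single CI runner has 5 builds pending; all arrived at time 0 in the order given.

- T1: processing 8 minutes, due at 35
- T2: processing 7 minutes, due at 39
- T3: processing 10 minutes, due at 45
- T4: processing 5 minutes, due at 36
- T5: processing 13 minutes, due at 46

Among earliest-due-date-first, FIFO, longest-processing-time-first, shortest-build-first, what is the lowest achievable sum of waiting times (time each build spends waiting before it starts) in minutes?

67

EDD (increasing due date): T1 T4 T2 T3 T5.
T1: waits 0, runs 0→8
T4: waits 8, runs 8→13
T2: waits 13, runs 13→20
T3: waits 20, runs 20→30
T5: waits 30, runs 30→43
Sum = 0+8+13+20+30 = 71.
FIFO (arrival order): T1 T2 T3 T4 T5.
T1: waits 0, runs 0→8
T2: waits 8, runs 8→15
T3: waits 15, runs 15→25
T4: waits 25, runs 25→30
T5: waits 30, runs 30→43
Sum = 0+8+15+25+30 = 78.
LPT (decreasing processing time): T5 T3 T1 T2 T4.
T5: waits 0, runs 0→13
T3: waits 13, runs 13→23
T1: waits 23, runs 23→31
T2: waits 31, runs 31→38
T4: waits 38, runs 38→43
Sum = 0+13+23+31+38 = 105.
SPT (increasing processing time): T4 T2 T1 T3 T5.
T4: waits 0, runs 0→5
T2: waits 5, runs 5→12
T1: waits 12, runs 12→20
T3: waits 20, runs 20→30
T5: waits 30, runs 30→43
Sum = 0+5+12+20+30 = 67.
EDD 71, FIFO 78, LPT 105, SPT 67 → minimum 67.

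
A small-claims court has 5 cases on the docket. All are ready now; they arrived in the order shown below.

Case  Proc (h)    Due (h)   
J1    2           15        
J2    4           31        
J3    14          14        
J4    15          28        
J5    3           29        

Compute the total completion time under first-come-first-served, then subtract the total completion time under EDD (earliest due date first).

-32

FIFO (arrival order): J1 J2 J3 J4 J5.
J1: 0→2
J2: 2→6
J3: 6→20
J4: 20→35
J5: 35→38
Sum = 2+6+20+35+38 = 101.
EDD (increasing due date): J3 J1 J4 J5 J2.
J3: 0→14
J1: 14→16
J4: 16→31
J5: 31→34
J2: 34→38
Sum = 14+16+31+34+38 = 133.
Difference = 101 − 133 = -32.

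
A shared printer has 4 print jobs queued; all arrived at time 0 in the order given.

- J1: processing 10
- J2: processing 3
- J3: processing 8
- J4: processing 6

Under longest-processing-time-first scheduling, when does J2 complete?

LPT (decreasing processing time): J1 J3 J4 J2.
J1: 0→10
J3: 10→18
J4: 18→24
J2: 24→27

27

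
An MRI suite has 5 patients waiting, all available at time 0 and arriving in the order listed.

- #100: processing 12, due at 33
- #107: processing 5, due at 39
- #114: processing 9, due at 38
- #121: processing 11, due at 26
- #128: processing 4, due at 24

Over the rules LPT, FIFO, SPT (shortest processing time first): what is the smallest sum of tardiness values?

11

LPT (decreasing processing time): #100 #121 #114 #107 #128.
#100: 0→12, due 33, tardiness 0
#121: 12→23, due 26, tardiness 0
#114: 23→32, due 38, tardiness 0
#107: 32→37, due 39, tardiness 0
#128: 37→41, due 24, tardiness 17
Sum = 0+0+0+0+17 = 17.
FIFO (arrival order): #100 #107 #114 #121 #128.
#100: 0→12, due 33, tardiness 0
#107: 12→17, due 39, tardiness 0
#114: 17→26, due 38, tardiness 0
#121: 26→37, due 26, tardiness 11
#128: 37→41, due 24, tardiness 17
Sum = 0+0+0+11+17 = 28.
SPT (increasing processing time): #128 #107 #114 #121 #100.
#128: 0→4, due 24, tardiness 0
#107: 4→9, due 39, tardiness 0
#114: 9→18, due 38, tardiness 0
#121: 18→29, due 26, tardiness 3
#100: 29→41, due 33, tardiness 8
Sum = 0+0+0+3+8 = 11.
LPT 17, FIFO 28, SPT 11 → minimum 11.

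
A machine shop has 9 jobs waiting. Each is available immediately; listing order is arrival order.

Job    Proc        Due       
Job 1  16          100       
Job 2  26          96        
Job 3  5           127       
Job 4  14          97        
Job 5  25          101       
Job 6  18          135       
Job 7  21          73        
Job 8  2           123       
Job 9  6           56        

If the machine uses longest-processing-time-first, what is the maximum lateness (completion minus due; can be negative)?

LPT (decreasing processing time): Job 2 Job 5 Job 7 Job 6 Job 1 Job 4 Job 9 Job 3 Job 8.
Job 2: 0→26, due 96, lateness -70
Job 5: 26→51, due 101, lateness -50
Job 7: 51→72, due 73, lateness -1
Job 6: 72→90, due 135, lateness -45
Job 1: 90→106, due 100, lateness 6
Job 4: 106→120, due 97, lateness 23
Job 9: 120→126, due 56, lateness 70
Job 3: 126→131, due 127, lateness 4
Job 8: 131→133, due 123, lateness 10
Maximum = 70.

70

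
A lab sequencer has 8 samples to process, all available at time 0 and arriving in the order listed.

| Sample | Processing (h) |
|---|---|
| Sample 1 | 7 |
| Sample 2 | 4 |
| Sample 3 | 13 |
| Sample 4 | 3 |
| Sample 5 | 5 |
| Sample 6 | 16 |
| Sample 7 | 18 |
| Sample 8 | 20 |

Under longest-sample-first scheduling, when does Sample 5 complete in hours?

79

LPT (decreasing processing time): Sample 8 Sample 7 Sample 6 Sample 3 Sample 1 Sample 5 Sample 2 Sample 4.
Sample 8: 0→20
Sample 7: 20→38
Sample 6: 38→54
Sample 3: 54→67
Sample 1: 67→74
Sample 5: 74→79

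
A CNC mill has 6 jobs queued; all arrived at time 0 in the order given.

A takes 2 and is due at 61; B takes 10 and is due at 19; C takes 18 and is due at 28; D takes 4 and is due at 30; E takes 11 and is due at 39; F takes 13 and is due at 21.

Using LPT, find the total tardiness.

LPT (decreasing processing time): C F E B D A.
C: 0→18, due 28, tardiness 0
F: 18→31, due 21, tardiness 10
E: 31→42, due 39, tardiness 3
B: 42→52, due 19, tardiness 33
D: 52→56, due 30, tardiness 26
A: 56→58, due 61, tardiness 0
Sum = 0+10+3+33+26+0 = 72.

72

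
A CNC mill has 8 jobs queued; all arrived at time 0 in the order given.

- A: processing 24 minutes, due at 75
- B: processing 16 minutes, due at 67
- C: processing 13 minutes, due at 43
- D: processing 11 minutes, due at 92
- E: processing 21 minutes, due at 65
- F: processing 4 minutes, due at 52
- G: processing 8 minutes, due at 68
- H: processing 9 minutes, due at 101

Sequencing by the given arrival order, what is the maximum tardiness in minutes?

37

FIFO (arrival order): A B C D E F G H.
A: 0→24, due 75, tardiness 0
B: 24→40, due 67, tardiness 0
C: 40→53, due 43, tardiness 10
D: 53→64, due 92, tardiness 0
E: 64→85, due 65, tardiness 20
F: 85→89, due 52, tardiness 37
G: 89→97, due 68, tardiness 29
H: 97→106, due 101, tardiness 5
Maximum = 37.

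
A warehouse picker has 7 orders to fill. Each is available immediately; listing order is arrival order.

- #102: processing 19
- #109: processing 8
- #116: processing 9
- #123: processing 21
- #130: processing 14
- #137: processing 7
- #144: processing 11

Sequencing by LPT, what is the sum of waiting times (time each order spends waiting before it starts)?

336

LPT (decreasing processing time): #123 #102 #130 #144 #116 #109 #137.
#123: waits 0, runs 0→21
#102: waits 21, runs 21→40
#130: waits 40, runs 40→54
#144: waits 54, runs 54→65
#116: waits 65, runs 65→74
#109: waits 74, runs 74→82
#137: waits 82, runs 82→89
Sum = 0+21+40+54+65+74+82 = 336.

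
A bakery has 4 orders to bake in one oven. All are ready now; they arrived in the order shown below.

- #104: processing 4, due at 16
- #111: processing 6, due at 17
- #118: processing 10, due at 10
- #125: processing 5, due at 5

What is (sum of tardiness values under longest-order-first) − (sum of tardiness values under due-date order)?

LPT (decreasing processing time): #118 #111 #125 #104.
#118: 0→10, due 10, tardiness 0
#111: 10→16, due 17, tardiness 0
#125: 16→21, due 5, tardiness 16
#104: 21→25, due 16, tardiness 9
Sum = 0+0+16+9 = 25.
EDD (increasing due date): #125 #118 #104 #111.
#125: 0→5, due 5, tardiness 0
#118: 5→15, due 10, tardiness 5
#104: 15→19, due 16, tardiness 3
#111: 19→25, due 17, tardiness 8
Sum = 0+5+3+8 = 16.
Difference = 25 − 16 = 9.

9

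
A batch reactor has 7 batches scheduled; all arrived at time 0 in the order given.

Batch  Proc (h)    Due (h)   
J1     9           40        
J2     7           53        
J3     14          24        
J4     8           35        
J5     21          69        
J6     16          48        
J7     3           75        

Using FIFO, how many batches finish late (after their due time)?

FIFO (arrival order): J1 J2 J3 J4 J5 J6 J7.
J1: 0→9, due 40, tardiness 0
J2: 9→16, due 53, tardiness 0
J3: 16→30, due 24, tardiness 6
J4: 30→38, due 35, tardiness 3
J5: 38→59, due 69, tardiness 0
J6: 59→75, due 48, tardiness 27
J7: 75→78, due 75, tardiness 3
Late batches: 4.

4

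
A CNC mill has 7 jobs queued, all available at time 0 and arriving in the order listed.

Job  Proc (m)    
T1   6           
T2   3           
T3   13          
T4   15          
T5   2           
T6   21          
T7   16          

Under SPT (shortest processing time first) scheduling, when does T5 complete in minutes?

2

SPT (increasing processing time): T5 T2 T1 T3 T4 T7 T6.
T5: 0→2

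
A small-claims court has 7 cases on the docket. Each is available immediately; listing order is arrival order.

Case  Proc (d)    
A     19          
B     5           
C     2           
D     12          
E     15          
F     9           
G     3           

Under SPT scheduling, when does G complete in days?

5

SPT (increasing processing time): C G B F D E A.
C: 0→2
G: 2→5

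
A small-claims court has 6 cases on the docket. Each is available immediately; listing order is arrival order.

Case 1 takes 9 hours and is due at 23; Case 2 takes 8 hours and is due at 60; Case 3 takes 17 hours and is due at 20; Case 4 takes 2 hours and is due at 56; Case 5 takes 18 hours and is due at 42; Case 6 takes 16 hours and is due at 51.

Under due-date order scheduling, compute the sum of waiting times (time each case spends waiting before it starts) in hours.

209

EDD (increasing due date): Case 3 Case 1 Case 5 Case 6 Case 4 Case 2.
Case 3: waits 0, runs 0→17
Case 1: waits 17, runs 17→26
Case 5: waits 26, runs 26→44
Case 6: waits 44, runs 44→60
Case 4: waits 60, runs 60→62
Case 2: waits 62, runs 62→70
Sum = 0+17+26+44+60+62 = 209.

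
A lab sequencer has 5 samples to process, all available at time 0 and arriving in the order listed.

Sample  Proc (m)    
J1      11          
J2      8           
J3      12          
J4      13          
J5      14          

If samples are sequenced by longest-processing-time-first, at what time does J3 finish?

LPT (decreasing processing time): J5 J4 J3 J1 J2.
J5: 0→14
J4: 14→27
J3: 27→39

39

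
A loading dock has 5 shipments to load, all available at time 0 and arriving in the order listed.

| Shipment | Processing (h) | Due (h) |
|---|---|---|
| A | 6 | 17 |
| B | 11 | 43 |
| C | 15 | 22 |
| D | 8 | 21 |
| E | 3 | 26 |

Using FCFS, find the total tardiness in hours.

46

FIFO (arrival order): A B C D E.
A: 0→6, due 17, tardiness 0
B: 6→17, due 43, tardiness 0
C: 17→32, due 22, tardiness 10
D: 32→40, due 21, tardiness 19
E: 40→43, due 26, tardiness 17
Sum = 0+0+10+19+17 = 46.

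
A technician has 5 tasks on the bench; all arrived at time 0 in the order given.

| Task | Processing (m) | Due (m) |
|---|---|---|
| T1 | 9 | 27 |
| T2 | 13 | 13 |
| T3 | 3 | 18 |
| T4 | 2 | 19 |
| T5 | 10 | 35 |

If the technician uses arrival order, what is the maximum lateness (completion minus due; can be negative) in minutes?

9

FIFO (arrival order): T1 T2 T3 T4 T5.
T1: 0→9, due 27, lateness -18
T2: 9→22, due 13, lateness 9
T3: 22→25, due 18, lateness 7
T4: 25→27, due 19, lateness 8
T5: 27→37, due 35, lateness 2
Maximum = 9.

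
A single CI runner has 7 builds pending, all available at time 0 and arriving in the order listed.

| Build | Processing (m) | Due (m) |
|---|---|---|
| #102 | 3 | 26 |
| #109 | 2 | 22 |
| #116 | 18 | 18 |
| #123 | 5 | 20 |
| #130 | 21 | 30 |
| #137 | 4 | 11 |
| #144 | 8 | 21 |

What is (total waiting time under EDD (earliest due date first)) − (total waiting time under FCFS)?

EDD (increasing due date): #137 #116 #123 #144 #109 #102 #130.
#137: waits 0, runs 0→4
#116: waits 4, runs 4→22
#123: waits 22, runs 22→27
#144: waits 27, runs 27→35
#109: waits 35, runs 35→37
#102: waits 37, runs 37→40
#130: waits 40, runs 40→61
Sum = 0+4+22+27+35+37+40 = 165.
FIFO (arrival order): #102 #109 #116 #123 #130 #137 #144.
#102: waits 0, runs 0→3
#109: waits 3, runs 3→5
#116: waits 5, runs 5→23
#123: waits 23, runs 23→28
#130: waits 28, runs 28→49
#137: waits 49, runs 49→53
#144: waits 53, runs 53→61
Sum = 0+3+5+23+28+49+53 = 161.
Difference = 165 − 161 = 4.

4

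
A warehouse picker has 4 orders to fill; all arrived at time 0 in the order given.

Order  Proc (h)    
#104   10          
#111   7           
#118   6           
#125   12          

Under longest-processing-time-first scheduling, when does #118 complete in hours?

35

LPT (decreasing processing time): #125 #104 #111 #118.
#125: 0→12
#104: 12→22
#111: 22→29
#118: 29→35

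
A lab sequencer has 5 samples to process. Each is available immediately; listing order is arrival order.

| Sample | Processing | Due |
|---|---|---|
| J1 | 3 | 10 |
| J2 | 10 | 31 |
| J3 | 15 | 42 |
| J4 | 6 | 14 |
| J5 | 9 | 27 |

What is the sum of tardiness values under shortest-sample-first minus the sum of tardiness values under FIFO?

SPT (increasing processing time): J1 J4 J5 J2 J3.
J1: 0→3, due 10, tardiness 0
J4: 3→9, due 14, tardiness 0
J5: 9→18, due 27, tardiness 0
J2: 18→28, due 31, tardiness 0
J3: 28→43, due 42, tardiness 1
Sum = 0+0+0+0+1 = 1.
FIFO (arrival order): J1 J2 J3 J4 J5.
J1: 0→3, due 10, tardiness 0
J2: 3→13, due 31, tardiness 0
J3: 13→28, due 42, tardiness 0
J4: 28→34, due 14, tardiness 20
J5: 34→43, due 27, tardiness 16
Sum = 0+0+0+20+16 = 36.
Difference = 1 − 36 = -35.

-35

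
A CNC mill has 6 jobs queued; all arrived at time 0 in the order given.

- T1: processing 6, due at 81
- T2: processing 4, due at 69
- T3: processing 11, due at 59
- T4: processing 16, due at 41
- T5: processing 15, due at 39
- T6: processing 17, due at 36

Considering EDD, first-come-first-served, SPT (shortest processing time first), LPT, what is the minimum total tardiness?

7

EDD (increasing due date): T6 T5 T4 T3 T2 T1.
T6: 0→17, due 36, tardiness 0
T5: 17→32, due 39, tardiness 0
T4: 32→48, due 41, tardiness 7
T3: 48→59, due 59, tardiness 0
T2: 59→63, due 69, tardiness 0
T1: 63→69, due 81, tardiness 0
Sum = 0+0+7+0+0+0 = 7.
FIFO (arrival order): T1 T2 T3 T4 T5 T6.
T1: 0→6, due 81, tardiness 0
T2: 6→10, due 69, tardiness 0
T3: 10→21, due 59, tardiness 0
T4: 21→37, due 41, tardiness 0
T5: 37→52, due 39, tardiness 13
T6: 52→69, due 36, tardiness 33
Sum = 0+0+0+0+13+33 = 46.
SPT (increasing processing time): T2 T1 T3 T5 T4 T6.
T2: 0→4, due 69, tardiness 0
T1: 4→10, due 81, tardiness 0
T3: 10→21, due 59, tardiness 0
T5: 21→36, due 39, tardiness 0
T4: 36→52, due 41, tardiness 11
T6: 52→69, due 36, tardiness 33
Sum = 0+0+0+0+11+33 = 44.
LPT (decreasing processing time): T6 T4 T5 T3 T1 T2.
T6: 0→17, due 36, tardiness 0
T4: 17→33, due 41, tardiness 0
T5: 33→48, due 39, tardiness 9
T3: 48→59, due 59, tardiness 0
T1: 59→65, due 81, tardiness 0
T2: 65→69, due 69, tardiness 0
Sum = 0+0+9+0+0+0 = 9.
EDD 7, FIFO 46, SPT 44, LPT 9 → minimum 7.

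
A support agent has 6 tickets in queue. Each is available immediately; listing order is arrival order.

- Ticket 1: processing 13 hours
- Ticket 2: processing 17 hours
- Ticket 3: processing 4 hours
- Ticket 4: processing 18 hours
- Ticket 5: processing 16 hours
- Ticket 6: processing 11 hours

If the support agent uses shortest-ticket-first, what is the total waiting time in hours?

SPT (increasing processing time): Ticket 3 Ticket 6 Ticket 1 Ticket 5 Ticket 2 Ticket 4.
Ticket 3: waits 0, runs 0→4
Ticket 6: waits 4, runs 4→15
Ticket 1: waits 15, runs 15→28
Ticket 5: waits 28, runs 28→44
Ticket 2: waits 44, runs 44→61
Ticket 4: waits 61, runs 61→79
Sum = 0+4+15+28+44+61 = 152.

152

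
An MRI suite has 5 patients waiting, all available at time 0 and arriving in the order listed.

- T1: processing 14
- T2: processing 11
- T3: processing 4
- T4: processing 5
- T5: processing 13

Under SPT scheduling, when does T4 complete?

SPT (increasing processing time): T3 T4 T2 T5 T1.
T3: 0→4
T4: 4→9

9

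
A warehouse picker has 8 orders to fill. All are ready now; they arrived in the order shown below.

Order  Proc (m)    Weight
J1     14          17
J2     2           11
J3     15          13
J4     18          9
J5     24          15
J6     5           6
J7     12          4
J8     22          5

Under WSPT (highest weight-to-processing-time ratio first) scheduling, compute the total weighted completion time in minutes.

WSPT (decreasing weight/processing-time ratio): J2 J1 J6 J3 J5 J4 J7 J8.
J2: finishes 2, weight 11, w·C = 22
J1: finishes 16, weight 17, w·C = 272
J6: finishes 21, weight 6, w·C = 126
J3: finishes 36, weight 13, w·C = 468
J5: finishes 60, weight 15, w·C = 900
J4: finishes 78, weight 9, w·C = 702
J7: finishes 90, weight 4, w·C = 360
J8: finishes 112, weight 5, w·C = 560
Sum = 22+272+126+468+900+702+360+560 = 3410.

3410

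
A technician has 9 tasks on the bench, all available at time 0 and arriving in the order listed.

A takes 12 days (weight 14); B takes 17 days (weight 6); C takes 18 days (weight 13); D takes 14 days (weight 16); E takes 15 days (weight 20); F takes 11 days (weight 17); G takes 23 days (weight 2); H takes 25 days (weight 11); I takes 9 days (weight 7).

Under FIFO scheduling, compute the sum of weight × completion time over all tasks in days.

7641

FIFO (arrival order): A B C D E F G H I.
A: finishes 12, weight 14, w·C = 168
B: finishes 29, weight 6, w·C = 174
C: finishes 47, weight 13, w·C = 611
D: finishes 61, weight 16, w·C = 976
E: finishes 76, weight 20, w·C = 1520
F: finishes 87, weight 17, w·C = 1479
G: finishes 110, weight 2, w·C = 220
H: finishes 135, weight 11, w·C = 1485
I: finishes 144, weight 7, w·C = 1008
Sum = 168+174+611+976+1520+1479+220+1485+1008 = 7641.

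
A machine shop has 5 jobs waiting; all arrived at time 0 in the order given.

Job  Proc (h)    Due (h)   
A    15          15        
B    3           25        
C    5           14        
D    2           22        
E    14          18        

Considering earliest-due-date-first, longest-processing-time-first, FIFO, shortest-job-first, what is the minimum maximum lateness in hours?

16

EDD (increasing due date): C A E D B.
C: 0→5, due 14, lateness -9
A: 5→20, due 15, lateness 5
E: 20→34, due 18, lateness 16
D: 34→36, due 22, lateness 14
B: 36→39, due 25, lateness 14
Maximum = 16.
LPT (decreasing processing time): A E C B D.
A: 0→15, due 15, lateness 0
E: 15→29, due 18, lateness 11
C: 29→34, due 14, lateness 20
B: 34→37, due 25, lateness 12
D: 37→39, due 22, lateness 17
Maximum = 20.
FIFO (arrival order): A B C D E.
A: 0→15, due 15, lateness 0
B: 15→18, due 25, lateness -7
C: 18→23, due 14, lateness 9
D: 23→25, due 22, lateness 3
E: 25→39, due 18, lateness 21
Maximum = 21.
SPT (increasing processing time): D B C E A.
D: 0→2, due 22, lateness -20
B: 2→5, due 25, lateness -20
C: 5→10, due 14, lateness -4
E: 10→24, due 18, lateness 6
A: 24→39, due 15, lateness 24
Maximum = 24.
EDD 16, LPT 20, FIFO 21, SPT 24 → minimum 16.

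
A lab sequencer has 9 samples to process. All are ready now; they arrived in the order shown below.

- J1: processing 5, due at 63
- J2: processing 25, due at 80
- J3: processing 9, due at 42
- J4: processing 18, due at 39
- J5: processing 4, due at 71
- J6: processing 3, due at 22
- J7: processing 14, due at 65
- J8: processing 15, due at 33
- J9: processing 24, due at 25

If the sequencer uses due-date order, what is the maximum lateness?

EDD (increasing due date): J6 J9 J8 J4 J3 J1 J7 J5 J2.
J6: 0→3, due 22, lateness -19
J9: 3→27, due 25, lateness 2
J8: 27→42, due 33, lateness 9
J4: 42→60, due 39, lateness 21
J3: 60→69, due 42, lateness 27
J1: 69→74, due 63, lateness 11
J7: 74→88, due 65, lateness 23
J5: 88→92, due 71, lateness 21
J2: 92→117, due 80, lateness 37
Maximum = 37.

37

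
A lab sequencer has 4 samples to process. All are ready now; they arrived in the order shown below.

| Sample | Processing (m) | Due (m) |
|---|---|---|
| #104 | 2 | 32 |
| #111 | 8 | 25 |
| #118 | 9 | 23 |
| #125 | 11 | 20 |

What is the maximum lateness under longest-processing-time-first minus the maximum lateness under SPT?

-7

LPT (decreasing processing time): #125 #118 #111 #104.
#125: 0→11, due 20, lateness -9
#118: 11→20, due 23, lateness -3
#111: 20→28, due 25, lateness 3
#104: 28→30, due 32, lateness -2
Maximum = 3.
SPT (increasing processing time): #104 #111 #118 #125.
#104: 0→2, due 32, lateness -30
#111: 2→10, due 25, lateness -15
#118: 10→19, due 23, lateness -4
#125: 19→30, due 20, lateness 10
Maximum = 10.
Difference = 3 − 10 = -7.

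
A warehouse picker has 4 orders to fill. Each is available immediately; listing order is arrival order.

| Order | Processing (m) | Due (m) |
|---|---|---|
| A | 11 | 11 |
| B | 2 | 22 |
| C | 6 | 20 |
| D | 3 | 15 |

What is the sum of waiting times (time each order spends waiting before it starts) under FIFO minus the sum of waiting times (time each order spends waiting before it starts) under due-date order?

-2

FIFO (arrival order): A B C D.
A: waits 0, runs 0→11
B: waits 11, runs 11→13
C: waits 13, runs 13→19
D: waits 19, runs 19→22
Sum = 0+11+13+19 = 43.
EDD (increasing due date): A D C B.
A: waits 0, runs 0→11
D: waits 11, runs 11→14
C: waits 14, runs 14→20
B: waits 20, runs 20→22
Sum = 0+11+14+20 = 45.
Difference = 43 − 45 = -2.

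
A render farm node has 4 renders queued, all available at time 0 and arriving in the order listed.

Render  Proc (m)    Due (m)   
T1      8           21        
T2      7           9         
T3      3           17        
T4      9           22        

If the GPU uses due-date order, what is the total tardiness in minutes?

EDD (increasing due date): T2 T3 T1 T4.
T2: 0→7, due 9, tardiness 0
T3: 7→10, due 17, tardiness 0
T1: 10→18, due 21, tardiness 0
T4: 18→27, due 22, tardiness 5
Sum = 0+0+0+5 = 5.

5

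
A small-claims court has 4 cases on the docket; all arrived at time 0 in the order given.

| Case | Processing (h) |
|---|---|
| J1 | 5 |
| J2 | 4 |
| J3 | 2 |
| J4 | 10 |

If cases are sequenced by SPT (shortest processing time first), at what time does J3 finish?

SPT (increasing processing time): J3 J2 J1 J4.
J3: 0→2

2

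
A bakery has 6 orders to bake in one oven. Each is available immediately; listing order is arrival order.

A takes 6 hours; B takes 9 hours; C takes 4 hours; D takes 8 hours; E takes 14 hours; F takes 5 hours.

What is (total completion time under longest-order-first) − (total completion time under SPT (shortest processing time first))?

LPT (decreasing processing time): E B D A F C.
E: 0→14
B: 14→23
D: 23→31
A: 31→37
F: 37→42
C: 42→46
Sum = 14+23+31+37+42+46 = 193.
SPT (increasing processing time): C F A D B E.
C: 0→4
F: 4→9
A: 9→15
D: 15→23
B: 23→32
E: 32→46
Sum = 4+9+15+23+32+46 = 129.
Difference = 193 − 129 = 64.

64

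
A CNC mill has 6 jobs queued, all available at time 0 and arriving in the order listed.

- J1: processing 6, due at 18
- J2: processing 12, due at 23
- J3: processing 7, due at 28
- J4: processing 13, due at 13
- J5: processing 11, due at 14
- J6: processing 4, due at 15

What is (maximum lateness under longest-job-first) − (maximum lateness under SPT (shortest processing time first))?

LPT (decreasing processing time): J4 J2 J5 J3 J1 J6.
J4: 0→13, due 13, lateness 0
J2: 13→25, due 23, lateness 2
J5: 25→36, due 14, lateness 22
J3: 36→43, due 28, lateness 15
J1: 43→49, due 18, lateness 31
J6: 49→53, due 15, lateness 38
Maximum = 38.
SPT (increasing processing time): J6 J1 J3 J5 J2 J4.
J6: 0→4, due 15, lateness -11
J1: 4→10, due 18, lateness -8
J3: 10→17, due 28, lateness -11
J5: 17→28, due 14, lateness 14
J2: 28→40, due 23, lateness 17
J4: 40→53, due 13, lateness 40
Maximum = 40.
Difference = 38 − 40 = -2.

-2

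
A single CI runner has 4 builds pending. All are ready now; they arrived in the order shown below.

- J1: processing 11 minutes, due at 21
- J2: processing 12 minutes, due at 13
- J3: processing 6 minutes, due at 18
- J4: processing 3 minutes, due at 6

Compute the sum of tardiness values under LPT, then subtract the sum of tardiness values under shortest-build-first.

20

LPT (decreasing processing time): J2 J1 J3 J4.
J2: 0→12, due 13, tardiness 0
J1: 12→23, due 21, tardiness 2
J3: 23→29, due 18, tardiness 11
J4: 29→32, due 6, tardiness 26
Sum = 0+2+11+26 = 39.
SPT (increasing processing time): J4 J3 J1 J2.
J4: 0→3, due 6, tardiness 0
J3: 3→9, due 18, tardiness 0
J1: 9→20, due 21, tardiness 0
J2: 20→32, due 13, tardiness 19
Sum = 0+0+0+19 = 19.
Difference = 39 − 19 = 20.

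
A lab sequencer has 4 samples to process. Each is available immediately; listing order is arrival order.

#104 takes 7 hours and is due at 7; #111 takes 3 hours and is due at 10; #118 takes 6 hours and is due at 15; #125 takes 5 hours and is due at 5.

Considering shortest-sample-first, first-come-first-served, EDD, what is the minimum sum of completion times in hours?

46

SPT (increasing processing time): #111 #125 #118 #104.
#111: 0→3
#125: 3→8
#118: 8→14
#104: 14→21
Sum = 3+8+14+21 = 46.
FIFO (arrival order): #104 #111 #118 #125.
#104: 0→7
#111: 7→10
#118: 10→16
#125: 16→21
Sum = 7+10+16+21 = 54.
EDD (increasing due date): #125 #104 #111 #118.
#125: 0→5
#104: 5→12
#111: 12→15
#118: 15→21
Sum = 5+12+15+21 = 53.
SPT 46, FIFO 54, EDD 53 → minimum 46.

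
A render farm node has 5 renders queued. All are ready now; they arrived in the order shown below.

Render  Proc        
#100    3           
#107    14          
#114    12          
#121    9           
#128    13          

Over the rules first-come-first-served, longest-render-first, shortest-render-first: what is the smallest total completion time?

127

FIFO (arrival order): #100 #107 #114 #121 #128.
#100: 0→3
#107: 3→17
#114: 17→29
#121: 29→38
#128: 38→51
Sum = 3+17+29+38+51 = 138.
LPT (decreasing processing time): #107 #128 #114 #121 #100.
#107: 0→14
#128: 14→27
#114: 27→39
#121: 39→48
#100: 48→51
Sum = 14+27+39+48+51 = 179.
SPT (increasing processing time): #100 #121 #114 #128 #107.
#100: 0→3
#121: 3→12
#114: 12→24
#128: 24→37
#107: 37→51
Sum = 3+12+24+37+51 = 127.
FIFO 138, LPT 179, SPT 127 → minimum 127.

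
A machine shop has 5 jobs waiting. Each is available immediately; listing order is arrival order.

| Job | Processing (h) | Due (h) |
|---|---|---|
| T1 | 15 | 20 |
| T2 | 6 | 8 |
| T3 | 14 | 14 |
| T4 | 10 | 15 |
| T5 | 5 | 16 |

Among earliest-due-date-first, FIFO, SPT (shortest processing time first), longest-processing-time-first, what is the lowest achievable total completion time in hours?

122

EDD (increasing due date): T2 T3 T4 T5 T1.
T2: 0→6
T3: 6→20
T4: 20→30
T5: 30→35
T1: 35→50
Sum = 6+20+30+35+50 = 141.
FIFO (arrival order): T1 T2 T3 T4 T5.
T1: 0→15
T2: 15→21
T3: 21→35
T4: 35→45
T5: 45→50
Sum = 15+21+35+45+50 = 166.
SPT (increasing processing time): T5 T2 T4 T3 T1.
T5: 0→5
T2: 5→11
T4: 11→21
T3: 21→35
T1: 35→50
Sum = 5+11+21+35+50 = 122.
LPT (decreasing processing time): T1 T3 T4 T2 T5.
T1: 0→15
T3: 15→29
T4: 29→39
T2: 39→45
T5: 45→50
Sum = 15+29+39+45+50 = 178.
EDD 141, FIFO 166, SPT 122, LPT 178 → minimum 122.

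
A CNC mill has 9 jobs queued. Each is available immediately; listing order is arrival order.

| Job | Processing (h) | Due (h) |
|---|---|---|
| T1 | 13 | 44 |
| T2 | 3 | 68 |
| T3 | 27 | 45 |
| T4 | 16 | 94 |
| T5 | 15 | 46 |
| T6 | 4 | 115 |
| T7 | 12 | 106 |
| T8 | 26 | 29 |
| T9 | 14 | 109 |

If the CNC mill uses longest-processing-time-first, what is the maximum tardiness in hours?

LPT (decreasing processing time): T3 T8 T4 T5 T9 T1 T7 T6 T2.
T3: 0→27, due 45, tardiness 0
T8: 27→53, due 29, tardiness 24
T4: 53→69, due 94, tardiness 0
T5: 69→84, due 46, tardiness 38
T9: 84→98, due 109, tardiness 0
T1: 98→111, due 44, tardiness 67
T7: 111→123, due 106, tardiness 17
T6: 123→127, due 115, tardiness 12
T2: 127→130, due 68, tardiness 62
Maximum = 67.

67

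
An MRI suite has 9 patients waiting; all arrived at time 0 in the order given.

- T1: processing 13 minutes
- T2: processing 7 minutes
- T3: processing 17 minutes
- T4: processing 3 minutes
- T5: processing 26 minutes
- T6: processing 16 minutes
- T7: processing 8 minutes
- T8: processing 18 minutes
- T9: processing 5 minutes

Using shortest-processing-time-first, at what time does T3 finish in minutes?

69

SPT (increasing processing time): T4 T9 T2 T7 T1 T6 T3 T8 T5.
T4: 0→3
T9: 3→8
T2: 8→15
T7: 15→23
T1: 23→36
T6: 36→52
T3: 52→69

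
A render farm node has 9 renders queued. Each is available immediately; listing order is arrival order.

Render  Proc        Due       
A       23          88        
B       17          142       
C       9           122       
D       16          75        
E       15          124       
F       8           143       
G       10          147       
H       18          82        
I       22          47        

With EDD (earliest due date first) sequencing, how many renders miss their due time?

0

EDD (increasing due date): I D H A C E B F G.
I: 0→22, due 47, tardiness 0
D: 22→38, due 75, tardiness 0
H: 38→56, due 82, tardiness 0
A: 56→79, due 88, tardiness 0
C: 79→88, due 122, tardiness 0
E: 88→103, due 124, tardiness 0
B: 103→120, due 142, tardiness 0
F: 120→128, due 143, tardiness 0
G: 128→138, due 147, tardiness 0
Late renders: 0.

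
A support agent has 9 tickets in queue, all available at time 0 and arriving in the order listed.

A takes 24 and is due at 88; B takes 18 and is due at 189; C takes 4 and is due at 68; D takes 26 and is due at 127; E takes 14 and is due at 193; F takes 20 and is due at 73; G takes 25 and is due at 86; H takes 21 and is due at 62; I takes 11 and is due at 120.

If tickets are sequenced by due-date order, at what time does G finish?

70

EDD (increasing due date): H C F G A I D B E.
H: 0→21
C: 21→25
F: 25→45
G: 45→70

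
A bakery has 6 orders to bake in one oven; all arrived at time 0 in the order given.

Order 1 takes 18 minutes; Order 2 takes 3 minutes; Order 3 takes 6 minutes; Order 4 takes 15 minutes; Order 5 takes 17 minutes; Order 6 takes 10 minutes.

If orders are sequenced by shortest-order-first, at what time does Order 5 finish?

51

SPT (increasing processing time): Order 2 Order 3 Order 6 Order 4 Order 5 Order 1.
Order 2: 0→3
Order 3: 3→9
Order 6: 9→19
Order 4: 19→34
Order 5: 34→51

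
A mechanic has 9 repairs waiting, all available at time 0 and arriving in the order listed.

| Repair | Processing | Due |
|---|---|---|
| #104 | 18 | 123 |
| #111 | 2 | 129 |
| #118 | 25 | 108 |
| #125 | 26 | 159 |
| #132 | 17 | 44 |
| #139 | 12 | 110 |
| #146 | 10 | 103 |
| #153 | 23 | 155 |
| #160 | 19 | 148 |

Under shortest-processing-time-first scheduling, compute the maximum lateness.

18

SPT (increasing processing time): #111 #146 #139 #132 #104 #160 #153 #118 #125.
#111: 0→2, due 129, lateness -127
#146: 2→12, due 103, lateness -91
#139: 12→24, due 110, lateness -86
#132: 24→41, due 44, lateness -3
#104: 41→59, due 123, lateness -64
#160: 59→78, due 148, lateness -70
#153: 78→101, due 155, lateness -54
#118: 101→126, due 108, lateness 18
#125: 126→152, due 159, lateness -7
Maximum = 18.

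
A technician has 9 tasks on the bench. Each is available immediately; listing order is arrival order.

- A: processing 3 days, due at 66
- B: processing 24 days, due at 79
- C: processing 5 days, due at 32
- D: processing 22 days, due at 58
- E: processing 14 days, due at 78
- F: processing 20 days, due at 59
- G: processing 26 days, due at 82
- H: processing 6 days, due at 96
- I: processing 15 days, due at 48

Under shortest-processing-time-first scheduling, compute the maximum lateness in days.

53

SPT (increasing processing time): A C H E I F D B G.
A: 0→3, due 66, lateness -63
C: 3→8, due 32, lateness -24
H: 8→14, due 96, lateness -82
E: 14→28, due 78, lateness -50
I: 28→43, due 48, lateness -5
F: 43→63, due 59, lateness 4
D: 63→85, due 58, lateness 27
B: 85→109, due 79, lateness 30
G: 109→135, due 82, lateness 53
Maximum = 53.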